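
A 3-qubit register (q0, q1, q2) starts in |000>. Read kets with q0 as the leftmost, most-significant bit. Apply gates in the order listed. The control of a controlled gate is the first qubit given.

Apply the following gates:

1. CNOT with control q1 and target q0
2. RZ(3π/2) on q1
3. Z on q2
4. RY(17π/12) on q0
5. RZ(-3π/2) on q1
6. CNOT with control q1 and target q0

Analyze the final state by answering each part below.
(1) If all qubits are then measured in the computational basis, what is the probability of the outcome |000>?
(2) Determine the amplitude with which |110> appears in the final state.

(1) Outcome |000> occurs with probability -sqrt(6)/8 + sqrt(2)/8 + 1/2.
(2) The final state's coefficient on |110> equals 0.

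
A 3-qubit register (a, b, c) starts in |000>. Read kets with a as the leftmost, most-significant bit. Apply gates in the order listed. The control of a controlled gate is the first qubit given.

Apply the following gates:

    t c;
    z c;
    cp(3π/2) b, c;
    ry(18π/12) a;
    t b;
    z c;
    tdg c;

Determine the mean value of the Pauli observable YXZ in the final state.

The observable YXZ averages to 0.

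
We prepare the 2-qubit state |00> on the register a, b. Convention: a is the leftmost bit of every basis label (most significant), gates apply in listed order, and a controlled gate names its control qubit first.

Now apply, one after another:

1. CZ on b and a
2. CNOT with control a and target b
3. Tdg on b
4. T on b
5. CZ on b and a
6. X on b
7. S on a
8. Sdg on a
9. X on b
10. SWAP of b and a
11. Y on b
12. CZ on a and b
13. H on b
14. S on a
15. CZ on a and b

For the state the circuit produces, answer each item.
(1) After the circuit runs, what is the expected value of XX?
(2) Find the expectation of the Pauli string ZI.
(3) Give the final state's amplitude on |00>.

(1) The observable XX averages to 0. Key observation: the block from step 6 through step 9 cancels to the identity and can be dropped.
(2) The observable ZI averages to 1.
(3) |00> carries amplitude sqrt(2)*I/2 in the final state.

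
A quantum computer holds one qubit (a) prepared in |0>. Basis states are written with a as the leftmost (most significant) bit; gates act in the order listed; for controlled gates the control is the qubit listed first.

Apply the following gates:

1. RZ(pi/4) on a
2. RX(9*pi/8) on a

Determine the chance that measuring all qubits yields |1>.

Outcome |1> occurs with probability sin(7*pi/16)**2.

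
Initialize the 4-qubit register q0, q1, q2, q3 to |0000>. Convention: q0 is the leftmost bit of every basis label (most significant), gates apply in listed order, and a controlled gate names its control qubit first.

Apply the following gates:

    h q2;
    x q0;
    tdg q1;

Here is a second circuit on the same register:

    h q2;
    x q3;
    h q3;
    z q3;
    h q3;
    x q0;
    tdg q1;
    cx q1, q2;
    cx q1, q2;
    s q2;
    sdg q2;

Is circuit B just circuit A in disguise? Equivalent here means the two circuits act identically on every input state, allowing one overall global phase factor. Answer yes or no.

Yes: on every input state the two circuits agree up to one overall phase factor.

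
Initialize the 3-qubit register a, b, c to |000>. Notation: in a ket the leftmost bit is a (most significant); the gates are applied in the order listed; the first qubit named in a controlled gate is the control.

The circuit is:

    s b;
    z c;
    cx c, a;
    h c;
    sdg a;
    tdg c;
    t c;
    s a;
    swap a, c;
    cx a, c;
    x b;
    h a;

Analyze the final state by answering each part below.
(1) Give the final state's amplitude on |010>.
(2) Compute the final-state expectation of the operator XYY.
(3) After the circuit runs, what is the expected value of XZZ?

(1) The amplitude on |010> is 1/2. Key observation: the block from step 5 through step 8 cancels to the identity and can be dropped.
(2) The expectation value of XYY is 0.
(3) The observable XZZ averages to -1.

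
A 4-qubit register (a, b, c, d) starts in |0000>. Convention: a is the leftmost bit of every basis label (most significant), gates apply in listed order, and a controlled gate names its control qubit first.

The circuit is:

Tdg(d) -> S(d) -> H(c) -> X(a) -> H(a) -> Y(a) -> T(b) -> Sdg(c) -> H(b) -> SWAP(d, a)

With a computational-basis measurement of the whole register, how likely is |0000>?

A full measurement returns |0000> with probability 1/8.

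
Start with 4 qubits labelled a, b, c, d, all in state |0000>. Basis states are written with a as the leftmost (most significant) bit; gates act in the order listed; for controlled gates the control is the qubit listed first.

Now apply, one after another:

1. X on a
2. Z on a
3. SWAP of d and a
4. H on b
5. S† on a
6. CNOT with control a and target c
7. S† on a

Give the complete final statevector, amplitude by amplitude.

After the circuit, the state carries amplitude -sqrt(2)/2 on |0001>, -sqrt(2)/2 on |0101>, and 0 on every other basis state.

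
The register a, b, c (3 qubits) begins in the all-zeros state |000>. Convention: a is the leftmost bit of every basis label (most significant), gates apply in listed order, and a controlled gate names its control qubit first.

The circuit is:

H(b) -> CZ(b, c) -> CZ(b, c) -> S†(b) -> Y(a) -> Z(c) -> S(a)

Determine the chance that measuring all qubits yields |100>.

The probability of measuring |100> is 1/2.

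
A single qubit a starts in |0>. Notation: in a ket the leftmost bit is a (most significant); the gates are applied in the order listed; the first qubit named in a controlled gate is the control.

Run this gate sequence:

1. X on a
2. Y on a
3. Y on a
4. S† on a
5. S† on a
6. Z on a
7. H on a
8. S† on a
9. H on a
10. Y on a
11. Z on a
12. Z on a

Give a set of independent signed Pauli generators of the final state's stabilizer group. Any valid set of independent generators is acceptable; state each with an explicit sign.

The stabilizer group can be generated by -Y, among other valid generating sets.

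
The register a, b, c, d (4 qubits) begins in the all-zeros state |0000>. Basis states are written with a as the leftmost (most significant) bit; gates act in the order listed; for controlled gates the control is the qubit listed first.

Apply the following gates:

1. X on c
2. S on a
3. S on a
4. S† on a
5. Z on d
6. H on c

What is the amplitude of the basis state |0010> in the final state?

The final state's coefficient on |0010> equals -sqrt(2)/2. Key observation: steps 3-4 multiply out to the identity, so the circuit reduces to the remaining gates.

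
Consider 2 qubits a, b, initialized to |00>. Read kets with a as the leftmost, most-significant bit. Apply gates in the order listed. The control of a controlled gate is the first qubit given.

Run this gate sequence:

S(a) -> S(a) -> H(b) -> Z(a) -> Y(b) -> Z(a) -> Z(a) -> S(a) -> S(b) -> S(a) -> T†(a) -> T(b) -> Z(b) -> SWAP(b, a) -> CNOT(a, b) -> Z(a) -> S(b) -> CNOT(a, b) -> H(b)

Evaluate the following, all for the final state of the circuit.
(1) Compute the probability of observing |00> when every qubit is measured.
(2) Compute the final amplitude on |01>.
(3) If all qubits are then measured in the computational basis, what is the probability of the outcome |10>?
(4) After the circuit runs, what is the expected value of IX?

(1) The probability of measuring |00> is 1/4.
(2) The amplitude on |01> is -I/2.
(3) Outcome |10> occurs with probability 1/4.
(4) In the final state, IX has expectation 1.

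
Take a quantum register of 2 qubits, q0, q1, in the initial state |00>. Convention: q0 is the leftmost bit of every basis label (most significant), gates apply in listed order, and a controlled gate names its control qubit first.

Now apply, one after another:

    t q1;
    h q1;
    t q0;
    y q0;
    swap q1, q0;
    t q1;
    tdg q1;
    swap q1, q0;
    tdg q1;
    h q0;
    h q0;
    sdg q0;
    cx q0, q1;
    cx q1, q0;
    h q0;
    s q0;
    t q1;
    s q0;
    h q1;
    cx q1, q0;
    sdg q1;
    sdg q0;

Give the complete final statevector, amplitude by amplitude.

After the circuit, the state carries amplitude 1/2 on |00>, sqrt(2)*(-1 + I)*exp(3*I*pi/4)/4 on |01>, -1/2 on |10>, sqrt(2)*(1 - I)*exp(3*I*pi/4)/4 on |11>.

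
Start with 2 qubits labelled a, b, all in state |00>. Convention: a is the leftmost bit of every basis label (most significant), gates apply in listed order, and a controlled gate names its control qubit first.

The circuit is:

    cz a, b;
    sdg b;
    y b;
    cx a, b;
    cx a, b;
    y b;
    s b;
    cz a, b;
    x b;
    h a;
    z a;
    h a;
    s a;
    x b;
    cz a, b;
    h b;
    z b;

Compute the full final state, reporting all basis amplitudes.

The final amplitudes are 0 on |00>, 0 on |01>, sqrt(2)*I/2 on |10>, -sqrt(2)*I/2 on |11>. Key observation: steps 1-8 multiply out to the identity, so the circuit reduces to the remaining gates.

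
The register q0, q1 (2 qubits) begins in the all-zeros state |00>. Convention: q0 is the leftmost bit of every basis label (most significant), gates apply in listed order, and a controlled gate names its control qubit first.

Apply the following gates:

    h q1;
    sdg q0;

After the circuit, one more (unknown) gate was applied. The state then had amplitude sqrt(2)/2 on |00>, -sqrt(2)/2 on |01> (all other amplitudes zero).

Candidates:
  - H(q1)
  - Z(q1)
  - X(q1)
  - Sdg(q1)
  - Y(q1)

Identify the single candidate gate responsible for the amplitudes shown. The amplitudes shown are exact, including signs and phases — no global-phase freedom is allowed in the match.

The applied gate was Z(q1).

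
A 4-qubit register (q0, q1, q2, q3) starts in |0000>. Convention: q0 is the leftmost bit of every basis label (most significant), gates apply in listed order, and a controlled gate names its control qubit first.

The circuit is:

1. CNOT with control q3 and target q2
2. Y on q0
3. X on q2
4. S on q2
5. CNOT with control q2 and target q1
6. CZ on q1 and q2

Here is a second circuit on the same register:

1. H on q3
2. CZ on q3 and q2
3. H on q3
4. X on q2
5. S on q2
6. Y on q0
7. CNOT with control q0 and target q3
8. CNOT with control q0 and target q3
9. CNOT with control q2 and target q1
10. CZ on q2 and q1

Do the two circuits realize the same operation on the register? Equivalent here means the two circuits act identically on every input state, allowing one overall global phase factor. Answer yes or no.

No — the two circuits implement different unitaries, even allowing a global phase.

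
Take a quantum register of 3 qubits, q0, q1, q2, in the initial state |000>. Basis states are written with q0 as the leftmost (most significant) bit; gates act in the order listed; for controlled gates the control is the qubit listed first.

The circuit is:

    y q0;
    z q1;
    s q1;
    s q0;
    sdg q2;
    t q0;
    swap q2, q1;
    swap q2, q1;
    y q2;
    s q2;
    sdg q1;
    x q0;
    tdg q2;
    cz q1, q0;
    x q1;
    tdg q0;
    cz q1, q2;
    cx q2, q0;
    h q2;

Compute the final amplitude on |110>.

|110> carries amplitude -sqrt(2)/2 in the final state. Key observation: gates 7-8 undo each other exactly, leaving only the rest of the circuit to track.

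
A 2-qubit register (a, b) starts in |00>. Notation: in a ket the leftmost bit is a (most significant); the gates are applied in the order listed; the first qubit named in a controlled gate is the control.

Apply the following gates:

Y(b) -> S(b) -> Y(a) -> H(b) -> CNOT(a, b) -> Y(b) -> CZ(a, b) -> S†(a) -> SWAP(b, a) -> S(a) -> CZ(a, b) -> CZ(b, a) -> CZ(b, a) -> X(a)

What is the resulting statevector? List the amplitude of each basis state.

After the circuit, the state carries amplitude 0 on |00>, -sqrt(2)/2 on |01>, 0 on |10>, sqrt(2)*I/2 on |11>.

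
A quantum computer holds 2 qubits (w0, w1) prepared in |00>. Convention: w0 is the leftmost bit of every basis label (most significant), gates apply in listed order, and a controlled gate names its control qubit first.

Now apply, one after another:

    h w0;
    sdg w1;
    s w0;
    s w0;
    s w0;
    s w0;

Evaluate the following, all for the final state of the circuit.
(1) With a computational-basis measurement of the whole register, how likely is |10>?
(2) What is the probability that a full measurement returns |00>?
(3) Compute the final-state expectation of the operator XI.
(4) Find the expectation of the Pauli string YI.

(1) A full measurement returns |10> with probability 1/2. Key observation: steps 3-6 multiply out to the identity, so the circuit reduces to the remaining gates.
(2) A full measurement returns |00> with probability 1/2.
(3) The observable XI averages to 1.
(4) In the final state, YI has expectation 0.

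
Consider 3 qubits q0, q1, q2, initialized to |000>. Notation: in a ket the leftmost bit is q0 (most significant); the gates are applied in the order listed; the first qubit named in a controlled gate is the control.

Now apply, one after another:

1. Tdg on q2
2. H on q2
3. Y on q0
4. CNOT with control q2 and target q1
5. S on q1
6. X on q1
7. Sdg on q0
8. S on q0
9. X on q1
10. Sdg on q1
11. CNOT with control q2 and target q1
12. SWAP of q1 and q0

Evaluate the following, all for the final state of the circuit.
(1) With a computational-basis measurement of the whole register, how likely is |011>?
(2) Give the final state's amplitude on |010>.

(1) The probability of measuring |011> is 1/2. Key observation: the block from step 4 through step 11 cancels to the identity and can be dropped.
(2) The final state's coefficient on |010> equals sqrt(2)*I/2.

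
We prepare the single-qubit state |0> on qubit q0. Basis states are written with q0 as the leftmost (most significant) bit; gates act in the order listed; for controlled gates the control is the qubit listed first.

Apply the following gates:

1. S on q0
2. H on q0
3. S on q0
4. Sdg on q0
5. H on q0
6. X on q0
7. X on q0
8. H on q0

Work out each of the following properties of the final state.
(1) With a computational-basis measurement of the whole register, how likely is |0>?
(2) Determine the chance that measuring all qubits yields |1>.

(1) Outcome |0> occurs with probability 1/2.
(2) A full measurement returns |1> with probability 1/2.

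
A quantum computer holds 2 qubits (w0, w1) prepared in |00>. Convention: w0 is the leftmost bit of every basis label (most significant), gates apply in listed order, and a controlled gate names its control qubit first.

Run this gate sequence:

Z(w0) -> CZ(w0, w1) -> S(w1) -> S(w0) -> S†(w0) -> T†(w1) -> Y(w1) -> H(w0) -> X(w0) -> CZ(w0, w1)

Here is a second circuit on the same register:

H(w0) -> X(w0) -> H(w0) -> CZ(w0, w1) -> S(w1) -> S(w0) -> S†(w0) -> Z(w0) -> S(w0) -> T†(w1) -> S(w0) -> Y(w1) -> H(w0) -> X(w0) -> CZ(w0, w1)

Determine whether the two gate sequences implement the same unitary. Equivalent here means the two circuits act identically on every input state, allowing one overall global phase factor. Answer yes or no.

Yes — the two circuits implement the same unitary up to a global phase.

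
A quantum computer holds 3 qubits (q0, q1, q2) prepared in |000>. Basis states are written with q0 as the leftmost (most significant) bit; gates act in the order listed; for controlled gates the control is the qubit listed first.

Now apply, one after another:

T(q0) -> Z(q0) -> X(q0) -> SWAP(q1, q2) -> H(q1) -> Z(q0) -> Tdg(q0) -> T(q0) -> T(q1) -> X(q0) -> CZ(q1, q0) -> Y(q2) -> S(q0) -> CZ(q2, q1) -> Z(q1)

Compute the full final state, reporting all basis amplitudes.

After the circuit, the state carries amplitude -sqrt(2)*I/2 on |001>, -sqrt(2)*exp(3*I*pi/4)/2 on |011>, and 0 on every other basis state.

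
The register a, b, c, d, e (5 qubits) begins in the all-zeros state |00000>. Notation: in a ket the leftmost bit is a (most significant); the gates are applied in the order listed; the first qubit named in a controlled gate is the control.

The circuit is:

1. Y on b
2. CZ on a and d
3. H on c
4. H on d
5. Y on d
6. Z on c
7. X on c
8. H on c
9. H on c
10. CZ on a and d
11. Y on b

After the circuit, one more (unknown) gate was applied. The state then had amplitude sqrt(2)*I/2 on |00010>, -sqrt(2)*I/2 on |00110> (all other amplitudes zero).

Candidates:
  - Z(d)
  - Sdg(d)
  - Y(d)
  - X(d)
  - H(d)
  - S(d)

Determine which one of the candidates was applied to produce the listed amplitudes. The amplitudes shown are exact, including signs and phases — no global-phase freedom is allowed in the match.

It was H(d) that produced the state shown.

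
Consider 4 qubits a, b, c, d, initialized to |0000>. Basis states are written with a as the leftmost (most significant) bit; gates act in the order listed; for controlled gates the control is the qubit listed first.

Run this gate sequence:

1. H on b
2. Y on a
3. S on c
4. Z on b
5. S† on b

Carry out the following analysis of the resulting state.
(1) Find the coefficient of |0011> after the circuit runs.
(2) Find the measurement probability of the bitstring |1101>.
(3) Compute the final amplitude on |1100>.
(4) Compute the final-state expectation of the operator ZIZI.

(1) The final state's coefficient on |0011> equals 0.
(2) A full measurement returns |1101> with probability 0.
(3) The amplitude on |1100> is -sqrt(2)/2.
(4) The observable ZIZI averages to -1.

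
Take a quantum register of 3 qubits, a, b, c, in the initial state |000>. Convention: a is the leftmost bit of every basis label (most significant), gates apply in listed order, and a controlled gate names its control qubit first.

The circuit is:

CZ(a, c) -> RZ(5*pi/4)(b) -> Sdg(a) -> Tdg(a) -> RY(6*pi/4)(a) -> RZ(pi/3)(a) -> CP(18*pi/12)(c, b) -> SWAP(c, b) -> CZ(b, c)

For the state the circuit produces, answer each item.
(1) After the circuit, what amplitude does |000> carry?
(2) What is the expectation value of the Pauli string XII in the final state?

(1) The final state's coefficient on |000> equals sqrt(2)*exp(5*I*pi/24)/2.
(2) In the final state, XII has expectation -1/2.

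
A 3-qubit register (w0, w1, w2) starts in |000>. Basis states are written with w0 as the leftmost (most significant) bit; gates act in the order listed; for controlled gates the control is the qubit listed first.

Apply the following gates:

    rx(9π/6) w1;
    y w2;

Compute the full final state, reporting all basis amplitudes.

After the circuit, the state carries amplitude -sqrt(2)*I/2 on |001>, sqrt(2)/2 on |011>, and 0 on every other basis state.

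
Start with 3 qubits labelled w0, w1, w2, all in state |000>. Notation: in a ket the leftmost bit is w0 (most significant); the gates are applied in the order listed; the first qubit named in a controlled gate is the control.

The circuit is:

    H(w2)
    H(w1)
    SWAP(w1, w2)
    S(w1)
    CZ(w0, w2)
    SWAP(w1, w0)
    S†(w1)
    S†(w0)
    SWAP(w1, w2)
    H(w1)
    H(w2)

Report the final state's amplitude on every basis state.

The resulting statevector has amplitude 1/2 on |000>, 1/2 on |001>, 0 on |010>, 0 on |011>, 1/2 on |100>, 1/2 on |101>, 0 on |110>, 0 on |111>.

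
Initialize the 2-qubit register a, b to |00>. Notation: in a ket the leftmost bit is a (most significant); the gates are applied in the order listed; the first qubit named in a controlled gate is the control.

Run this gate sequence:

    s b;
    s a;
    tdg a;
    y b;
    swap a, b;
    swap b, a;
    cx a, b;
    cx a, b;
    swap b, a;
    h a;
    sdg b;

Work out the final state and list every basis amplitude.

The final amplitudes are sqrt(2)*I/2 on |00>, 0 on |01>, -sqrt(2)*I/2 on |10>, 0 on |11>. Key observation: gates 6-9 undo each other exactly, leaving only the rest of the circuit to track.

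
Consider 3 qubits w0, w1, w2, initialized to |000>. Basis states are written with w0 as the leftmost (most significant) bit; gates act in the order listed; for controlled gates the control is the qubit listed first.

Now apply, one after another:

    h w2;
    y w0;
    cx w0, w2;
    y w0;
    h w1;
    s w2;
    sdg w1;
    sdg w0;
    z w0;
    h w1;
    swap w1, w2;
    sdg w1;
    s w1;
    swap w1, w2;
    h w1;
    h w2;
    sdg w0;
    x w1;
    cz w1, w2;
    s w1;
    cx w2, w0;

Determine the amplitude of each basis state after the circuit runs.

The resulting statevector has amplitude sqrt(2)*(1 - I)/4 on |000>, 0 on |001>, sqrt(2)*(-1 + I)/4 on |010>, 0 on |011>, 0 on |100>, sqrt(2)*(-1 - I)/4 on |101>, 0 on |110>, sqrt(2)*(-1 - I)/4 on |111>. Key observation: the block from step 10 through step 15 cancels to the identity and can be dropped.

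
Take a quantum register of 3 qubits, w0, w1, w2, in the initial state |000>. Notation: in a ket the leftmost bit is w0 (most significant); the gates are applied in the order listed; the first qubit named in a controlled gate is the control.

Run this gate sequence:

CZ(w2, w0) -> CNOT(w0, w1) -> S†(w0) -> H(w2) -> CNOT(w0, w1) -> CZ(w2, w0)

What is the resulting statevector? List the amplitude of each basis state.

After the circuit, the state carries amplitude sqrt(2)/2 on |000>, sqrt(2)/2 on |001>, and 0 on every other basis state.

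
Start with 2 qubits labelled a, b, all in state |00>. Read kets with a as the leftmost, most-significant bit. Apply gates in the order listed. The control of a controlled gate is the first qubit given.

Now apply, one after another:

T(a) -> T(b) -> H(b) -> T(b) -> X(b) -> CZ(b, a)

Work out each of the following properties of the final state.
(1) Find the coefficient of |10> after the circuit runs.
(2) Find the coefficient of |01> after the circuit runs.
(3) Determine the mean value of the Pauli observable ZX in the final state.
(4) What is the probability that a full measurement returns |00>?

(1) The amplitude on |10> is 0.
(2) The final state's coefficient on |01> equals sqrt(2)/2.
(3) The expectation value of ZX is sqrt(2)/2.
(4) Outcome |00> occurs with probability 1/2.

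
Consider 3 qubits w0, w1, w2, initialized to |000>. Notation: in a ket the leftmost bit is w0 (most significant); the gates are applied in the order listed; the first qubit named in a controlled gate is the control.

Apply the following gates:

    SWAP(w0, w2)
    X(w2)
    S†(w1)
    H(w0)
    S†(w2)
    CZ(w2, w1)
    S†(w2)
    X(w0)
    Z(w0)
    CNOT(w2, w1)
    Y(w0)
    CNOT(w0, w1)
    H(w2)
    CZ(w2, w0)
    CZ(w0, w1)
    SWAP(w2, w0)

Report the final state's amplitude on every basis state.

The resulting statevector has amplitude 0 on |000>, -I/2 on |001>, -I/2 on |010>, 0 on |011>, 0 on |100>, -I/2 on |101>, I/2 on |110>, 0 on |111>.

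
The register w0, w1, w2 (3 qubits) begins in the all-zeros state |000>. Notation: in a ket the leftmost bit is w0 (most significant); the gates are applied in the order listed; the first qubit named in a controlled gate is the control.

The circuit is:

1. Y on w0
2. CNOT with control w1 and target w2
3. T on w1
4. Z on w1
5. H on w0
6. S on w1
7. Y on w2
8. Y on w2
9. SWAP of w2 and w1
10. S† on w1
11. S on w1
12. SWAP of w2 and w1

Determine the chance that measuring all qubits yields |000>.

A full measurement returns |000> with probability 1/2. Key observation: the block from step 9 through step 12 cancels to the identity and can be dropped.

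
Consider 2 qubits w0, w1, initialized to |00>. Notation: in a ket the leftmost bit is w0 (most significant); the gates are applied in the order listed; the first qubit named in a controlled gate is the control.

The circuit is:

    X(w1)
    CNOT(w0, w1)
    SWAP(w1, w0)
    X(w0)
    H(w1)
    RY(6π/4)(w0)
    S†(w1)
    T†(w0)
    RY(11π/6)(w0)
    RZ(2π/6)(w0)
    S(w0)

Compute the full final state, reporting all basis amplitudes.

The resulting statevector has amplitude (-(sqrt(2) + sqrt(6))*exp(5*I*pi/12) - (-sqrt(6) + sqrt(2))*exp(I*pi/6))*exp(5*I*pi/12)/8 on |00>, ((-sqrt(6) + sqrt(2))*exp(2*I*pi/3) + (sqrt(2) + sqrt(6))*exp(11*I*pi/12))*exp(5*I*pi/12)/8 on |01>, ((-sqrt(2) + sqrt(6))*exp(3*I*pi/4) + sqrt(2)*I + sqrt(6)*I)*exp(11*I*pi/12)/8 on |10>, (sqrt(2) + sqrt(6) + (-sqrt(2) + sqrt(6))*exp(I*pi/4))*exp(11*I*pi/12)/8 on |11>.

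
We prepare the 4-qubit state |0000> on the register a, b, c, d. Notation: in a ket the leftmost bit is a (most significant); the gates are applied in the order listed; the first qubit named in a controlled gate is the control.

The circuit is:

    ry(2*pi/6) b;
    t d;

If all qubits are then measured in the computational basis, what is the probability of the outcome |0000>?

The probability of measuring |0000> is 3/4.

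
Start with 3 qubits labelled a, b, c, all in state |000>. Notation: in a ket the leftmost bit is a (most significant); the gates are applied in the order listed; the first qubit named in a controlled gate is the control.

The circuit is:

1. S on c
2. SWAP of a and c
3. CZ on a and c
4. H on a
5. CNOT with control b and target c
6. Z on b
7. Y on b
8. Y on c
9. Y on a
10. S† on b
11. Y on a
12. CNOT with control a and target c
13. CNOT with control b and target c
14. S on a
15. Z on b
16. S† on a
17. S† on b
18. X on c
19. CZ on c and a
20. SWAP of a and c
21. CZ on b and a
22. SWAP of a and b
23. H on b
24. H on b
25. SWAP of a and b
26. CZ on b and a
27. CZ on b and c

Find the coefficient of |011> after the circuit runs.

The final state's coefficient on |011> equals sqrt(2)/2. Key observation: steps 21-26 multiply out to the identity, so the circuit reduces to the remaining gates.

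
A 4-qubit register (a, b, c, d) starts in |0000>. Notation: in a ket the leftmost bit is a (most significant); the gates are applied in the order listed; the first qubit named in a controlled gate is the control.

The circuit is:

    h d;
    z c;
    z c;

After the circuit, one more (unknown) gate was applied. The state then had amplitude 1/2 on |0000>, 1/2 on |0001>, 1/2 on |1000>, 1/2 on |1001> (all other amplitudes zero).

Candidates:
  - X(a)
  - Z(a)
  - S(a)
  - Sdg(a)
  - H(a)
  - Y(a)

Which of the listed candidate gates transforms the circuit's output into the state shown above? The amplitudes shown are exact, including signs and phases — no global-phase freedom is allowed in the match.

It was H(a) that produced the state shown.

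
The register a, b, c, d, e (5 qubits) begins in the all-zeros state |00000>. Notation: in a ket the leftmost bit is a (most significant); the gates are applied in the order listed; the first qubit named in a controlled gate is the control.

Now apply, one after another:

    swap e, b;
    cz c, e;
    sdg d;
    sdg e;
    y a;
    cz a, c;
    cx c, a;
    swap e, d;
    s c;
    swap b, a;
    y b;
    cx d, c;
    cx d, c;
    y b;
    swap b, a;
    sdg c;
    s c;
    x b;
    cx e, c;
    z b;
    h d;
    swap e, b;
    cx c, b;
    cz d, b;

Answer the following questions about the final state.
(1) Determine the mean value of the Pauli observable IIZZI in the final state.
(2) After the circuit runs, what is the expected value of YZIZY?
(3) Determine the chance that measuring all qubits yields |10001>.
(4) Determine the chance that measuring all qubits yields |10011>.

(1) The observable IIZZI averages to 0. Key observation: the block from step 9 through step 16 cancels to the identity and can be dropped.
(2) The expectation value of YZIZY is 0.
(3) The probability of measuring |10001> is 1/2.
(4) The probability of measuring |10011> is 1/2.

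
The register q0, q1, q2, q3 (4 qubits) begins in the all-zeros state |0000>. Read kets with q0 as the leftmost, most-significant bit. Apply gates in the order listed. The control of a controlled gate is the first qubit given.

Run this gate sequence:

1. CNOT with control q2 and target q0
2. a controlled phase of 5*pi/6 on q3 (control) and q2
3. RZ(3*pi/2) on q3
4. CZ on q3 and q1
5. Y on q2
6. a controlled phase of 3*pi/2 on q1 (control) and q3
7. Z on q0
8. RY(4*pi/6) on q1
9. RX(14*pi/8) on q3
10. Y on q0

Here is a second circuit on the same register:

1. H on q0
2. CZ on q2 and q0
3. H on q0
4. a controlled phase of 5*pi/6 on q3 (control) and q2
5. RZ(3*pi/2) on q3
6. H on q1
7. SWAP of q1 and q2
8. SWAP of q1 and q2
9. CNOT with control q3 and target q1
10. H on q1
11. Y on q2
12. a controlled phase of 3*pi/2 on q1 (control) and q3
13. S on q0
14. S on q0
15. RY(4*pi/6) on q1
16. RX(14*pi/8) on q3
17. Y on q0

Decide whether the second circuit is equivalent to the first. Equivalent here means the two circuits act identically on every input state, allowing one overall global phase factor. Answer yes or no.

Yes: on every input state the two circuits agree up to one overall phase factor.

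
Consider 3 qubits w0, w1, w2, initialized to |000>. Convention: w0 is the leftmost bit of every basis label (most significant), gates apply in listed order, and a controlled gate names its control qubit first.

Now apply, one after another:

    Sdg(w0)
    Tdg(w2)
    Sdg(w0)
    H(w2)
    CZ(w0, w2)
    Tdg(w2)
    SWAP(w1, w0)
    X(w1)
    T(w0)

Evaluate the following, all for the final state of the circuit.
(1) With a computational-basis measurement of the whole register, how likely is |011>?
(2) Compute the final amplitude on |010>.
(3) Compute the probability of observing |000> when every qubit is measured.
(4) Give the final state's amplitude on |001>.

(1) Outcome |011> occurs with probability 1/2.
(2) |010> carries amplitude sqrt(2)/2 in the final state.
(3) The probability of measuring |000> is 0.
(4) The amplitude on |001> is 0.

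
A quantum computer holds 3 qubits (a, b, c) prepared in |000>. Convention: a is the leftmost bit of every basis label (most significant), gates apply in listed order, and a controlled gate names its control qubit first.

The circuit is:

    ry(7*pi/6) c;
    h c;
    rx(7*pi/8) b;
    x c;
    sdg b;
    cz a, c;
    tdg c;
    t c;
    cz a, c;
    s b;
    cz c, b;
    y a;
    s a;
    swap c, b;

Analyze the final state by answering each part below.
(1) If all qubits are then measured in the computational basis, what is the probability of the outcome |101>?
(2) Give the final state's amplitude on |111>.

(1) The probability of measuring |101> is 3*sqrt(sqrt(2) + 2)/16 + 3/8. Key observation: the block from step 5 through step 10 cancels to the identity and can be dropped.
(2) The amplitude on |111> is -I*cos(pi/16)/2.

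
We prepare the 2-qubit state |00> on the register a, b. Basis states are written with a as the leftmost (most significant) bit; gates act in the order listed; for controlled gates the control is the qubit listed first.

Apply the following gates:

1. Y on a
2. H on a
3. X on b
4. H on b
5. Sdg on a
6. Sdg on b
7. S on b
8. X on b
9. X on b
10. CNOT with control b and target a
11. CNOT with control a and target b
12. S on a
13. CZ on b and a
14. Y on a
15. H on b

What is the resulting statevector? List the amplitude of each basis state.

The final amplitudes are sqrt(2)*(1 - I)/4 on |00>, sqrt(2)*(-1 - I)/4 on |01>, sqrt(2)*(-1 + I)/4 on |10>, sqrt(2)*(-1 - I)/4 on |11>.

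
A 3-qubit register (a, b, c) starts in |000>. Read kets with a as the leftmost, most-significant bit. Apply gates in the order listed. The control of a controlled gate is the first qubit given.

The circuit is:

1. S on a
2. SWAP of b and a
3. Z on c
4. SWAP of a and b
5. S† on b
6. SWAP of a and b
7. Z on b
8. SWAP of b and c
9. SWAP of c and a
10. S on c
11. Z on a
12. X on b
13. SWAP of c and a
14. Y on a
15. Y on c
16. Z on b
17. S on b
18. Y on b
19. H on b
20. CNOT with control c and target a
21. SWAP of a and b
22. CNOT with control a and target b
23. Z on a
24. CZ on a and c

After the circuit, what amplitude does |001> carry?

The final state's coefficient on |001> equals sqrt(2)/2.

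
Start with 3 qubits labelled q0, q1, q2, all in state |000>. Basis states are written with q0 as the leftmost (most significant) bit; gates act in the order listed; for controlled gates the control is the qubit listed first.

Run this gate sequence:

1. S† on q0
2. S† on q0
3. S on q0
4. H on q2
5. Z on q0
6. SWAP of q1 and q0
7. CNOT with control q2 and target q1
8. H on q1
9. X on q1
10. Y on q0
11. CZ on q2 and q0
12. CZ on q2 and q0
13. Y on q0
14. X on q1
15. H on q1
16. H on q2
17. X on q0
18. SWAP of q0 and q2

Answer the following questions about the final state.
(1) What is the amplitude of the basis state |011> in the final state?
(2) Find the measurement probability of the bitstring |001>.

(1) |011> carries amplitude 1/2 in the final state. Key observation: steps 8-15 multiply out to the identity, so the circuit reduces to the remaining gates.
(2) Outcome |001> occurs with probability 1/4.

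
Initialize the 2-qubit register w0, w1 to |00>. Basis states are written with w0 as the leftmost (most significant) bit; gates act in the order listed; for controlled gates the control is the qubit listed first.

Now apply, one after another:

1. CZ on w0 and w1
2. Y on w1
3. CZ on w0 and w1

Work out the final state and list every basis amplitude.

The resulting statevector has amplitude I on |01>, and 0 on every other basis state.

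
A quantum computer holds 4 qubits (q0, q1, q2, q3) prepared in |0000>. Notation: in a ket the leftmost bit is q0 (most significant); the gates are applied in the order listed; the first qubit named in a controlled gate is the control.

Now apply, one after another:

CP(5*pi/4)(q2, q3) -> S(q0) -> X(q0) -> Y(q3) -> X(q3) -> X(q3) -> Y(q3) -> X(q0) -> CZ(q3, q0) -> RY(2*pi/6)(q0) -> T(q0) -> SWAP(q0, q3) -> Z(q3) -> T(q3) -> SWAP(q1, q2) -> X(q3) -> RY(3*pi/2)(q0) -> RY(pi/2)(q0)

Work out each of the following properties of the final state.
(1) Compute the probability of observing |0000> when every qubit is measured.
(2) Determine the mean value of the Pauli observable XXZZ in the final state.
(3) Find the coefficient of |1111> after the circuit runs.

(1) A full measurement returns |0000> with probability 1/4. Key observation: gates 3-8 undo each other exactly, leaving only the rest of the circuit to track.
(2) The observable XXZZ averages to 0.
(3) |1111> carries amplitude 0 in the final state.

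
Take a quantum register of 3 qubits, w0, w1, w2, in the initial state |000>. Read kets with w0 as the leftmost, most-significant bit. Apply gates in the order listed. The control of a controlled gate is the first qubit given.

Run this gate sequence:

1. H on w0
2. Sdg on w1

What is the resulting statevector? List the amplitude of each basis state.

The final amplitudes are sqrt(2)/2 on |000>, sqrt(2)/2 on |100>, and 0 on every other basis state.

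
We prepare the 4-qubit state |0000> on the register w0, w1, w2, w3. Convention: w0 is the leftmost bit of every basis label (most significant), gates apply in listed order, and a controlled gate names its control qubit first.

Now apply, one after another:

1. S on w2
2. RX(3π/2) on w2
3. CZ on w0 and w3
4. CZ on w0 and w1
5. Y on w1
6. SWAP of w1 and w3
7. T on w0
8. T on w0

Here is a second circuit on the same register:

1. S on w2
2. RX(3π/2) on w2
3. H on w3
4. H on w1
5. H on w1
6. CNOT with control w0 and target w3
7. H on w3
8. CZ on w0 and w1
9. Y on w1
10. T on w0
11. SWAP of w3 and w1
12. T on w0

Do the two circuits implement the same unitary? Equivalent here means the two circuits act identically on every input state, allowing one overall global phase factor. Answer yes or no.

Yes: on every input state the two circuits agree up to one overall phase factor.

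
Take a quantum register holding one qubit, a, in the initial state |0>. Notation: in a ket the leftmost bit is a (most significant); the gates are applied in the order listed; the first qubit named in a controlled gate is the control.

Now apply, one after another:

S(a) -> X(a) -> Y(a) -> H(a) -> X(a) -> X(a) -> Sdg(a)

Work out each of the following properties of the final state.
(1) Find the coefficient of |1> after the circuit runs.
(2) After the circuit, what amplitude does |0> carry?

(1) The final state's coefficient on |1> equals -sqrt(2)/2.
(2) The amplitude on |0> is -sqrt(2)*I/2.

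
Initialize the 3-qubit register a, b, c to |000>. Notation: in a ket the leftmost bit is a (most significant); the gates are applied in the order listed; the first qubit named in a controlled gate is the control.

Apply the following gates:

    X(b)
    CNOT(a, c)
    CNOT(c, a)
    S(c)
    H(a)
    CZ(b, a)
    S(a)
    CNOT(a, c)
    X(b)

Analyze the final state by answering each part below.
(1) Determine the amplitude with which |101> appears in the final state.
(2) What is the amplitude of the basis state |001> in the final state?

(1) |101> carries amplitude -sqrt(2)*I/2 in the final state.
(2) |001> carries amplitude 0 in the final state.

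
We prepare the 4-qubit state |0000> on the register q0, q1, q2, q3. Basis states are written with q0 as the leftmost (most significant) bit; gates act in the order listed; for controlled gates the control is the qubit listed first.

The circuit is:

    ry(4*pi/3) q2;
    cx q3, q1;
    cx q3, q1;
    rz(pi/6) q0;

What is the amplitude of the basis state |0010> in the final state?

|0010> carries amplitude -sqrt(3)*exp(11*I*pi/12)/2 in the final state. Key observation: gates 2-3 undo each other exactly, leaving only the rest of the circuit to track.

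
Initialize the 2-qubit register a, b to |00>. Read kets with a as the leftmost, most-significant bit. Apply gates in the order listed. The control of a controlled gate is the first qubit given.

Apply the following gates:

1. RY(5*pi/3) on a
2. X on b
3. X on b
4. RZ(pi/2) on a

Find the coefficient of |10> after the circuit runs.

|10> carries amplitude exp(I*pi/4)/2 in the final state. Key observation: the block from step 2 through step 3 cancels to the identity and can be dropped.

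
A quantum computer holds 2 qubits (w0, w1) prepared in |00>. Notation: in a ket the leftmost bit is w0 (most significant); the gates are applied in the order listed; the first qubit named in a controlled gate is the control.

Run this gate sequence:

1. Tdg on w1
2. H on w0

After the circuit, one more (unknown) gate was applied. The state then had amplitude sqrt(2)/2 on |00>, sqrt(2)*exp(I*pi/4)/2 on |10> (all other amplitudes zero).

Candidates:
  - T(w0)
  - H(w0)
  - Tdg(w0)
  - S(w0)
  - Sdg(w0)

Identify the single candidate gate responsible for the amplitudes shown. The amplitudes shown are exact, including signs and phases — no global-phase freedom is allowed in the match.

It was T(w0) that produced the state shown.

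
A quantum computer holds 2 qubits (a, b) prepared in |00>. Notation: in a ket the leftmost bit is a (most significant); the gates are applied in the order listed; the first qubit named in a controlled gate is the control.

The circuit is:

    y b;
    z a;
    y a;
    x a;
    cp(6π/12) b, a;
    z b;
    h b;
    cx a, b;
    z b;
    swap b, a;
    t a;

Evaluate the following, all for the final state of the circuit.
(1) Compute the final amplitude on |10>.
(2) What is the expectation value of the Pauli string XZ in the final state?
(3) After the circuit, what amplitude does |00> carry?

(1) The final state's coefficient on |10> equals sqrt(2)*exp(I*pi/4)/2.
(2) The observable XZ averages to sqrt(2)/2.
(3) The amplitude on |00> is sqrt(2)/2.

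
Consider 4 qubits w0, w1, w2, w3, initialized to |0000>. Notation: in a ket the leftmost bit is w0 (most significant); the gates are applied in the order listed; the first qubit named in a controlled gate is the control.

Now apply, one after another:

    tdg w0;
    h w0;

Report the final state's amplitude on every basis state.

The final amplitudes are sqrt(2)/2 on |0000>, sqrt(2)/2 on |1000>, and 0 on every other basis state.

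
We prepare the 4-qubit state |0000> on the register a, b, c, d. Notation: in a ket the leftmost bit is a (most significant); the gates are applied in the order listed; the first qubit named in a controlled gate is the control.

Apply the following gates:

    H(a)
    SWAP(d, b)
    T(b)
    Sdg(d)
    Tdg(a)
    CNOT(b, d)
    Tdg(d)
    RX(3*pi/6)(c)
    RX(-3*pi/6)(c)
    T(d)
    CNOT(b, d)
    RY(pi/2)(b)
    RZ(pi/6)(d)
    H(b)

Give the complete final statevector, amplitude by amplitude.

After the circuit, the state carries amplitude -sqrt(2)*exp(11*I*pi/12)/2 on |0000>, -sqrt(2)*exp(2*I*pi/3)/2 on |1000>, and 0 on every other basis state. Key observation: the block from step 6 through step 11 cancels to the identity and can be dropped.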